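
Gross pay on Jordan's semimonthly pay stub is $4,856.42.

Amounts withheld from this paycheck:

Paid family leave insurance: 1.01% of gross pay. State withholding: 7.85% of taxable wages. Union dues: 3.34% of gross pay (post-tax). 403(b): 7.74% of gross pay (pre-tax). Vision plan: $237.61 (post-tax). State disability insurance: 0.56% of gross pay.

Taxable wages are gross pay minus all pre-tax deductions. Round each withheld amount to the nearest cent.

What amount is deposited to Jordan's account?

403(b): $4,856.42 × 0.0774 = $375.89
Taxable wages = $4,856.42 − $375.89 = $4,480.53
State withholding: $4,480.53 × 0.0785 = $351.72
Paid family leave insurance: $4,856.42 × 0.0101 = $49.05
State disability insurance: $4,856.42 × 0.0056 = $27.20
Union dues: $4,856.42 × 0.0334 = $162.20
Vision plan: $237.61
Total deductions = $375.89 + $351.72 + $49.05 + $27.20 + $162.20 + $237.61 = $1,203.67
Net pay = $4,856.42 − $1,203.67 = $3,652.75

$3,652.75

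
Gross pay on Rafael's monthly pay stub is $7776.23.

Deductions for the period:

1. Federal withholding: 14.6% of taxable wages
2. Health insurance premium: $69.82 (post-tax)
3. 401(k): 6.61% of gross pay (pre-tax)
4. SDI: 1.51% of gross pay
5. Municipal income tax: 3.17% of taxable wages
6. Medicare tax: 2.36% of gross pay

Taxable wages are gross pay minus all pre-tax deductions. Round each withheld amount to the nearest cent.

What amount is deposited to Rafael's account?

401(k): $7776.23 × 0.0661 = $514.01
Taxable wages = $7776.23 − $514.01 = $7262.22
Municipal income tax: $7262.22 × 0.0317 = $230.21
Federal withholding: $7262.22 × 0.146 = $1060.28
SDI: $7776.23 × 0.0151 = $117.42
Medicare tax: $7776.23 × 0.0236 = $183.52
Health insurance premium: $69.82
Total deductions = $514.01 + $230.21 + $1060.28 + $117.42 + $183.52 + $69.82 = $2175.26
Net pay = $7776.23 − $2175.26 = $5600.97

$5600.97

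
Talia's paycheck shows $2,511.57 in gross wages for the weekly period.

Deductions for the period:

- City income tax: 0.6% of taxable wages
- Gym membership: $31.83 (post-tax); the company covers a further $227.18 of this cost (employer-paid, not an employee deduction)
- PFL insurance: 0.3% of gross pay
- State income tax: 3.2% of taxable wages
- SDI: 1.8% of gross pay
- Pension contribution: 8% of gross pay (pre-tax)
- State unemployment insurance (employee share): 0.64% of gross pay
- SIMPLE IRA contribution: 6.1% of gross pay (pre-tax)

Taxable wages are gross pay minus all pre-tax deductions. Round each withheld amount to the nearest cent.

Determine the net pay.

$1,974.81

SIMPLE IRA contribution: $2,511.57 × 0.061 = $153.21
Pension contribution: $2,511.57 × 0.08 = $200.93
Pre-tax total = $153.21 + $200.93 = $354.14
Taxable wages = $2,511.57 − $354.14 = $2,157.43
State income tax: $2,157.43 × 0.032 = $69.04
City income tax: $2,157.43 × 0.006 = $12.94
SDI: $2,511.57 × 0.018 = $45.21
PFL insurance: $2,511.57 × 0.003 = $7.53
State unemployment insurance (employee share): $2,511.57 × 0.0064 = $16.07
Gym membership: $31.83
(Employer's $227.18 toward gym membership is not withheld from the employee.)
Total deductions = $153.21 + $200.93 + $69.04 + $12.94 + $45.21 + $7.53 + $16.07 + $31.83 = $536.76
Net pay = $2,511.57 − $536.76 = $1,974.81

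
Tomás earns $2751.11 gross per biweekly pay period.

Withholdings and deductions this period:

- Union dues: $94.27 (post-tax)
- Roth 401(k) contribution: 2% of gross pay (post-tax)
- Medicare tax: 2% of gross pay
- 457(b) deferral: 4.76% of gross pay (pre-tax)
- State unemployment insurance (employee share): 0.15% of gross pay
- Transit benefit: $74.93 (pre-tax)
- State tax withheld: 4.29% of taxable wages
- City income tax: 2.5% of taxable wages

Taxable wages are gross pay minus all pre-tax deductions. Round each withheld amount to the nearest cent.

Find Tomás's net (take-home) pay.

Transit benefit: $74.93
457(b) deferral: $2751.11 × 0.0476 = $130.95
Pre-tax total = $74.93 + $130.95 = $205.88
Taxable wages = $2751.11 − $205.88 = $2545.23
State tax withheld: $2545.23 × 0.0429 = $109.19
City income tax: $2545.23 × 0.025 = $63.63
Medicare tax: $2751.11 × 0.02 = $55.02
State unemployment insurance (employee share): $2751.11 × 0.0015 = $4.13
Union dues: $94.27
Roth 401(k) contribution: $2751.11 × 0.02 = $55.02
Total deductions = $74.93 + $130.95 + $109.19 + $63.63 + $55.02 + $4.13 + $94.27 + $55.02 = $587.14
Net pay = $2751.11 − $587.14 = $2163.97

$2163.97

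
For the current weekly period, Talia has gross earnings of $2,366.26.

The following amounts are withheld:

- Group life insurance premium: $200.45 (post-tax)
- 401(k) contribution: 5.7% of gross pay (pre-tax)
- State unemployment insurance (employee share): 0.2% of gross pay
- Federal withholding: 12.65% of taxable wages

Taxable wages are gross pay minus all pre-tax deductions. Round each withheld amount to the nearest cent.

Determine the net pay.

$1,743.93

401(k) contribution: $2,366.26 × 0.057 = $134.88
Taxable wages = $2,366.26 − $134.88 = $2,231.38
Federal withholding: $2,231.38 × 0.1265 = $282.27
State unemployment insurance (employee share): $2,366.26 × 0.002 = $4.73
Group life insurance premium: $200.45
Total deductions = $134.88 + $282.27 + $4.73 + $200.45 = $622.33
Net pay = $2,366.26 − $622.33 = $1,743.93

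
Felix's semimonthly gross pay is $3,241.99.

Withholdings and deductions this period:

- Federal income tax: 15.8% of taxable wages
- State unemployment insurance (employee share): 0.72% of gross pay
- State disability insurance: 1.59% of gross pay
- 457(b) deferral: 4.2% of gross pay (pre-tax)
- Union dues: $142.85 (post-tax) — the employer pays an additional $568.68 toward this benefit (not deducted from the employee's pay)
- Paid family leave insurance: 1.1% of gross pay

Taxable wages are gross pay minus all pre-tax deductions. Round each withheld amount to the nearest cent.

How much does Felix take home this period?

457(b) deferral: $3,241.99 × 0.042 = $136.16
Taxable wages = $3,241.99 − $136.16 = $3,105.83
Federal income tax: $3,105.83 × 0.158 = $490.72
Paid family leave insurance: $3,241.99 × 0.011 = $35.66
State disability insurance: $3,241.99 × 0.0159 = $51.55
State unemployment insurance (employee share): $3,241.99 × 0.0072 = $23.34
Union dues: $142.85
(Employer's $568.68 toward union dues is not withheld from the employee.)
Total deductions = $136.16 + $490.72 + $35.66 + $51.55 + $23.34 + $142.85 = $880.28
Net pay = $3,241.99 − $880.28 = $2,361.71

$2,361.71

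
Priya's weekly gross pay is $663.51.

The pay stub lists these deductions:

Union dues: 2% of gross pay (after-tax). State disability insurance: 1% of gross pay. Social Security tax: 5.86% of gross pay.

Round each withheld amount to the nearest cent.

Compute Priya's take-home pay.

$604.72

Social Security tax: $663.51 × 0.0586 = $38.88
State disability insurance: $663.51 × 0.01 = $6.64
Union dues: $663.51 × 0.02 = $13.27
Total deductions = $38.88 + $6.64 + $13.27 = $58.79
Net pay = $663.51 − $58.79 = $604.72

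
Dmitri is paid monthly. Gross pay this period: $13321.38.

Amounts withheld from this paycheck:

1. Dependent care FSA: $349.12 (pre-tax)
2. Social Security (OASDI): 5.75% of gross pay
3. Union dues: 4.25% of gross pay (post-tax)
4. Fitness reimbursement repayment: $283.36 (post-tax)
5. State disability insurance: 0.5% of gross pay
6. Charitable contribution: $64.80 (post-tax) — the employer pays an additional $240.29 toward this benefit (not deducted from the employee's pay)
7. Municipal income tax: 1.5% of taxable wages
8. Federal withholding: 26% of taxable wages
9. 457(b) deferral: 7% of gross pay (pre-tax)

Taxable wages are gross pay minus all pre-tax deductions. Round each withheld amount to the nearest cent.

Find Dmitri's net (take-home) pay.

Dependent care FSA: $349.12
457(b) deferral: $13321.38 × 0.07 = $932.50
Pre-tax total = $349.12 + $932.50 = $1281.62
Taxable wages = $13321.38 − $1281.62 = $12039.76
Municipal income tax: $12039.76 × 0.015 = $180.60
Federal withholding: $12039.76 × 0.26 = $3130.34
Social Security (OASDI): $13321.38 × 0.0575 = $765.98
State disability insurance: $13321.38 × 0.005 = $66.61
Fitness reimbursement repayment: $283.36
Charitable contribution: $64.80
Union dues: $13321.38 × 0.0425 = $566.16
(Employer's $240.29 toward charitable contribution is not withheld from the employee.)
Total deductions = $349.12 + $932.50 + $180.60 + $3130.34 + $765.98 + $66.61 + $283.36 + $64.80 + $566.16 = $6339.47
Net pay = $13321.38 − $6339.47 = $6981.91

$6981.91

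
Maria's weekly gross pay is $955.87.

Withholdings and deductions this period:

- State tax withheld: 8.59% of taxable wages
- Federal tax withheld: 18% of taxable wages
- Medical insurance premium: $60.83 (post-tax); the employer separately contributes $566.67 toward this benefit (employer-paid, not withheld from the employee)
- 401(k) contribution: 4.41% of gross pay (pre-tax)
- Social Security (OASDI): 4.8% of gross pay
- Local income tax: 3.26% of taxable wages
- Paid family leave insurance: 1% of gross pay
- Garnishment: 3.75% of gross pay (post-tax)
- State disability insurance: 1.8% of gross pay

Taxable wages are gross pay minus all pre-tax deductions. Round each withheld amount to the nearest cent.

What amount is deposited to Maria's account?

$471.64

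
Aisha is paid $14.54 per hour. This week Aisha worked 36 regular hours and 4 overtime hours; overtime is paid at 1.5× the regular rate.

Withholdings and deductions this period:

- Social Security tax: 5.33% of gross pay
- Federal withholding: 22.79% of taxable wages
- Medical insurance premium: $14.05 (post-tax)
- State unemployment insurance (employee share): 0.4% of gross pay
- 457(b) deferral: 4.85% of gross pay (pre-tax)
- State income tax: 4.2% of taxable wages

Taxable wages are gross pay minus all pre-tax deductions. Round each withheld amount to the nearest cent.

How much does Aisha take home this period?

Regular pay: 36 × $14.54 = $523.44
Overtime pay: 4 × $14.54 × 1.5 = $87.24
Gross pay = $523.44 + $87.24 = $610.68
457(b) deferral: $610.68 × 0.0485 = $29.62
Taxable wages = $610.68 − $29.62 = $581.06
Federal withholding: $581.06 × 0.2279 = $132.42
State income tax: $581.06 × 0.042 = $24.40
State unemployment insurance (employee share): $610.68 × 0.004 = $2.44
Social Security tax: $610.68 × 0.0533 = $32.55
Medical insurance premium: $14.05
Total deductions = $29.62 + $132.42 + $24.40 + $2.44 + $32.55 + $14.05 = $235.48
Net pay = $610.68 − $235.48 = $375.20

$375.20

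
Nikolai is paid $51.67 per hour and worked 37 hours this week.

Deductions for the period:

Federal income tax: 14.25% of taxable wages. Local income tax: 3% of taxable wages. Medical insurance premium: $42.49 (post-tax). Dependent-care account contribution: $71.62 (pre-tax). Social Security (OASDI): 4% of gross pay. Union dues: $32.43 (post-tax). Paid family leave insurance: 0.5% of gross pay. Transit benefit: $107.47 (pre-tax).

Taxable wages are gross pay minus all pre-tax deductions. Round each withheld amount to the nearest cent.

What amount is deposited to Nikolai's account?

Gross pay: 37 × $51.67 = $1911.79
Transit benefit: $107.47
Dependent-care account contribution: $71.62
Pre-tax total = $107.47 + $71.62 = $179.09
Taxable wages = $1911.79 − $179.09 = $1732.70
Local income tax: $1732.70 × 0.03 = $51.98
Federal income tax: $1732.70 × 0.1425 = $246.91
Paid family leave insurance: $1911.79 × 0.005 = $9.56
Social Security (OASDI): $1911.79 × 0.04 = $76.47
Medical insurance premium: $42.49
Union dues: $32.43
Total deductions = $107.47 + $71.62 + $51.98 + $246.91 + $9.56 + $76.47 + $42.49 + $32.43 = $638.93
Net pay = $1911.79 − $638.93 = $1272.86

$1272.86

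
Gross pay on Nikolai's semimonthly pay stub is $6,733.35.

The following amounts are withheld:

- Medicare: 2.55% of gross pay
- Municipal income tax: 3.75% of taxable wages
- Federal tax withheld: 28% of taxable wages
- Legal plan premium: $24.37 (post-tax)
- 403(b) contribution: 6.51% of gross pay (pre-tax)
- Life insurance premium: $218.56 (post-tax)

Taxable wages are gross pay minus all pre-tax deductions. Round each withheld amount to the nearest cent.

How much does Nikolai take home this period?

$3,881.72

403(b) contribution: $6,733.35 × 0.0651 = $438.34
Taxable wages = $6,733.35 − $438.34 = $6,295.01
Federal tax withheld: $6,295.01 × 0.28 = $1,762.60
Municipal income tax: $6,295.01 × 0.0375 = $236.06
Medicare: $6,733.35 × 0.0255 = $171.70
Legal plan premium: $24.37
Life insurance premium: $218.56
Total deductions = $438.34 + $1,762.60 + $236.06 + $171.70 + $24.37 + $218.56 = $2,851.63
Net pay = $6,733.35 − $2,851.63 = $3,881.72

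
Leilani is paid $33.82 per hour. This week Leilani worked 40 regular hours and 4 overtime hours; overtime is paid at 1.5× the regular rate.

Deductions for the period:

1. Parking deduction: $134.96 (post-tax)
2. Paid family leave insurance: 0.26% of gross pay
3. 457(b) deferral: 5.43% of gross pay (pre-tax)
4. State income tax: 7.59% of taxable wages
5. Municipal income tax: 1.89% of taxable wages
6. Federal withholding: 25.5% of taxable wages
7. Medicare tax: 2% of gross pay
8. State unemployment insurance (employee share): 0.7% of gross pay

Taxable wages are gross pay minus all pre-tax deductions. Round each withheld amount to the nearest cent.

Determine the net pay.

$775.59

Regular pay: 40 × $33.82 = $1352.80
Overtime pay: 4 × $33.82 × 1.5 = $202.92
Gross pay = $1352.80 + $202.92 = $1555.72
457(b) deferral: $1555.72 × 0.0543 = $84.48
Taxable wages = $1555.72 − $84.48 = $1471.24
Federal withholding: $1471.24 × 0.255 = $375.17
Municipal income tax: $1471.24 × 0.0189 = $27.81
State income tax: $1471.24 × 0.0759 = $111.67
Medicare tax: $1555.72 × 0.02 = $31.11
Paid family leave insurance: $1555.72 × 0.0026 = $4.04
State unemployment insurance (employee share): $1555.72 × 0.007 = $10.89
Parking deduction: $134.96
Total deductions = $84.48 + $375.17 + $27.81 + $111.67 + $31.11 + $4.04 + $10.89 + $134.96 = $780.13
Net pay = $1555.72 − $780.13 = $775.59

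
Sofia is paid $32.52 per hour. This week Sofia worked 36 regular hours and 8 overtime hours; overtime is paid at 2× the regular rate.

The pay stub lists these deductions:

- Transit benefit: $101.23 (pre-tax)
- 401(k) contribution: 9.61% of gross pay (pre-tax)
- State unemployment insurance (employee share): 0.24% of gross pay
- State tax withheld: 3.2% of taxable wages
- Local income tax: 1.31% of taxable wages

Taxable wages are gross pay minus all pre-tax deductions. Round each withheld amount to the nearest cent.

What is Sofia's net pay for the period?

$1358.87

Regular pay: 36 × $32.52 = $1170.72
Overtime pay: 8 × $32.52 × 2 = $520.32
Gross pay = $1170.72 + $520.32 = $1691.04
401(k) contribution: $1691.04 × 0.0961 = $162.51
Transit benefit: $101.23
Pre-tax total = $162.51 + $101.23 = $263.74
Taxable wages = $1691.04 − $263.74 = $1427.30
State tax withheld: $1427.30 × 0.032 = $45.67
Local income tax: $1427.30 × 0.0131 = $18.70
State unemployment insurance (employee share): $1691.04 × 0.0024 = $4.06
Total deductions = $162.51 + $101.23 + $45.67 + $18.70 + $4.06 = $332.17
Net pay = $1691.04 − $332.17 = $1358.87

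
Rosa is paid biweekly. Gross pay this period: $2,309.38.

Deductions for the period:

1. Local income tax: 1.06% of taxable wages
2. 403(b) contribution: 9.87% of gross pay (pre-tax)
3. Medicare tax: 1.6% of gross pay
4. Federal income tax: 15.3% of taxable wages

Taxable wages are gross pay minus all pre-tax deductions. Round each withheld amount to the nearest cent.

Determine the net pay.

403(b) contribution: $2,309.38 × 0.0987 = $227.94
Taxable wages = $2,309.38 − $227.94 = $2,081.44
Local income tax: $2,081.44 × 0.0106 = $22.06
Federal income tax: $2,081.44 × 0.153 = $318.46
Medicare tax: $2,309.38 × 0.016 = $36.95
Total deductions = $227.94 + $22.06 + $318.46 + $36.95 = $605.41
Net pay = $2,309.38 − $605.41 = $1,703.97

$1,703.97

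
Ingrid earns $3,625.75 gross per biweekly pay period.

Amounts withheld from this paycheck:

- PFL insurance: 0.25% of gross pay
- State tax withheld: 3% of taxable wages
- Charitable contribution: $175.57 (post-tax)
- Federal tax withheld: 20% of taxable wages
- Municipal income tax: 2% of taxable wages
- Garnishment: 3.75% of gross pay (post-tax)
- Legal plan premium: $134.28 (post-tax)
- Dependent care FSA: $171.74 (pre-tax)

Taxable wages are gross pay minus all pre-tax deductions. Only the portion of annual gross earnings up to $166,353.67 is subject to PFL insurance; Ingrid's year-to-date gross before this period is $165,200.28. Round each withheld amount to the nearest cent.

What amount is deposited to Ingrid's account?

$2,141.81

Dependent care FSA: $171.74
Taxable wages = $3,625.75 − $171.74 = $3,454.01
Municipal income tax: $3,454.01 × 0.02 = $69.08
Federal tax withheld: $3,454.01 × 0.2 = $690.80
State tax withheld: $3,454.01 × 0.03 = $103.62
PFL insurance: only $166,353.67 − $165,200.28 = $1,153.39 of this check is subject → $1,153.39 × 0.0025 = $2.88
Garnishment: $3,625.75 × 0.0375 = $135.97
Charitable contribution: $175.57
Legal plan premium: $134.28
Total deductions = $171.74 + $69.08 + $690.80 + $103.62 + $2.88 + $135.97 + $175.57 + $134.28 = $1,483.94
Net pay = $3,625.75 − $1,483.94 = $2,141.81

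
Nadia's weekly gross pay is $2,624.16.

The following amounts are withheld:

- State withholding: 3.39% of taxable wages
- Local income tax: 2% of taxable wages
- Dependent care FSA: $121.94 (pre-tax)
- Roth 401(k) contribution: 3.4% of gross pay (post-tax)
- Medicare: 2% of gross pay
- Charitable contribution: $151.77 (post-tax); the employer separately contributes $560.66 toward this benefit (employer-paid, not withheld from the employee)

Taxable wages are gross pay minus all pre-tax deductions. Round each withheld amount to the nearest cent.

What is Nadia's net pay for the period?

Dependent care FSA: $121.94
Taxable wages = $2,624.16 − $121.94 = $2,502.22
State withholding: $2,502.22 × 0.0339 = $84.83
Local income tax: $2,502.22 × 0.02 = $50.04
Medicare: $2,624.16 × 0.02 = $52.48
Roth 401(k) contribution: $2,624.16 × 0.034 = $89.22
Charitable contribution: $151.77
(Employer's $560.66 toward charitable contribution is not withheld from the employee.)
Total deductions = $121.94 + $84.83 + $50.04 + $52.48 + $89.22 + $151.77 = $550.28
Net pay = $2,624.16 − $550.28 = $2,073.88

$2,073.88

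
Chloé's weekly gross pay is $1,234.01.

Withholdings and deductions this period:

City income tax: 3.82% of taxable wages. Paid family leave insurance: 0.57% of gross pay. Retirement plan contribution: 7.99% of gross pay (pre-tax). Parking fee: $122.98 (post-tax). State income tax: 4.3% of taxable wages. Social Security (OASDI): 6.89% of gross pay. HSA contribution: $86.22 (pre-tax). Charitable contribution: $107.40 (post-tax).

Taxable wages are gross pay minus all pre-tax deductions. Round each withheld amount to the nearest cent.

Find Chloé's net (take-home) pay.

HSA contribution: $86.22
Retirement plan contribution: $1,234.01 × 0.0799 = $98.60
Pre-tax total = $86.22 + $98.60 = $184.82
Taxable wages = $1,234.01 − $184.82 = $1,049.19
State income tax: $1,049.19 × 0.043 = $45.12
City income tax: $1,049.19 × 0.0382 = $40.08
Social Security (OASDI): $1,234.01 × 0.0689 = $85.02
Paid family leave insurance: $1,234.01 × 0.0057 = $7.03
Parking fee: $122.98
Charitable contribution: $107.40
Total deductions = $86.22 + $98.60 + $45.12 + $40.08 + $85.02 + $7.03 + $122.98 + $107.40 = $592.45
Net pay = $1,234.01 − $592.45 = $641.56

$641.56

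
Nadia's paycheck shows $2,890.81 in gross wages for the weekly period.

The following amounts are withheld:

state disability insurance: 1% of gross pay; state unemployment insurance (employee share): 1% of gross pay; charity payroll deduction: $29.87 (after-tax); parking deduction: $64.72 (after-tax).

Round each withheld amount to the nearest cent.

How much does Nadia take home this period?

State disability insurance: $2,890.81 × 0.01 = $28.91
State unemployment insurance (employee share): $2,890.81 × 0.01 = $28.91
Charity payroll deduction: $29.87
Parking deduction: $64.72
Total deductions = $28.91 + $28.91 + $29.87 + $64.72 = $152.41
Net pay = $2,890.81 − $152.41 = $2,738.40

$2,738.40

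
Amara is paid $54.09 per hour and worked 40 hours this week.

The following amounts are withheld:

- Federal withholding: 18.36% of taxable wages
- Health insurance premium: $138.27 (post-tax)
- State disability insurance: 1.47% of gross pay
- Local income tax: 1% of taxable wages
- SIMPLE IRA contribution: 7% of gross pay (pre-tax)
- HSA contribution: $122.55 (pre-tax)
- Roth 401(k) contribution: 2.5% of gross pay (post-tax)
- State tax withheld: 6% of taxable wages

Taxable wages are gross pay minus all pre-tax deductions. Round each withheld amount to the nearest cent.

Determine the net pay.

$1186.23

Gross pay: 40 × $54.09 = $2163.60
SIMPLE IRA contribution: $2163.60 × 0.07 = $151.45
HSA contribution: $122.55
Pre-tax total = $151.45 + $122.55 = $274.00
Taxable wages = $2163.60 − $274.00 = $1889.60
State tax withheld: $1889.60 × 0.06 = $113.38
Local income tax: $1889.60 × 0.01 = $18.90
Federal withholding: $1889.60 × 0.1836 = $346.93
State disability insurance: $2163.60 × 0.0147 = $31.80
Health insurance premium: $138.27
Roth 401(k) contribution: $2163.60 × 0.025 = $54.09
Total deductions = $151.45 + $122.55 + $113.38 + $18.90 + $346.93 + $31.80 + $138.27 + $54.09 = $977.37
Net pay = $2163.60 − $977.37 = $1186.23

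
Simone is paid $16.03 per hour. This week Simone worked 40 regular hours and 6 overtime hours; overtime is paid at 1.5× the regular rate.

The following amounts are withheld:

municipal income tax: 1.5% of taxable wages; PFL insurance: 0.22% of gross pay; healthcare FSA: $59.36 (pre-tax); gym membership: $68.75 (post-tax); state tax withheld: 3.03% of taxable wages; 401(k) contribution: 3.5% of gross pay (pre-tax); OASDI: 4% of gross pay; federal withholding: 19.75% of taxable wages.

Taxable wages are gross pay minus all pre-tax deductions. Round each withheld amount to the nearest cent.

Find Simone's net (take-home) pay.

$427.09

Regular pay: 40 × $16.03 = $641.20
Overtime pay: 6 × $16.03 × 1.5 = $144.27
Gross pay = $641.20 + $144.27 = $785.47
401(k) contribution: $785.47 × 0.035 = $27.49
Healthcare FSA: $59.36
Pre-tax total = $27.49 + $59.36 = $86.85
Taxable wages = $785.47 − $86.85 = $698.62
Federal withholding: $698.62 × 0.1975 = $137.98
State tax withheld: $698.62 × 0.0303 = $21.17
Municipal income tax: $698.62 × 0.015 = $10.48
PFL insurance: $785.47 × 0.0022 = $1.73
OASDI: $785.47 × 0.04 = $31.42
Gym membership: $68.75
Total deductions = $27.49 + $59.36 + $137.98 + $21.17 + $10.48 + $1.73 + $31.42 + $68.75 = $358.38
Net pay = $785.47 − $358.38 = $427.09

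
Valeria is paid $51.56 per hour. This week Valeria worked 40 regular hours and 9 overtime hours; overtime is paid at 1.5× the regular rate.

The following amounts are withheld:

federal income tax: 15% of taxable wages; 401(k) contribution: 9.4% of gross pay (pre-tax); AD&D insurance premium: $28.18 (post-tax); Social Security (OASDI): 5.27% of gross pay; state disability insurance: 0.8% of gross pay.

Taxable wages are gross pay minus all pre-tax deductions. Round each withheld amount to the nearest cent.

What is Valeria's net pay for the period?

Regular pay: 40 × $51.56 = $2,062.40
Overtime pay: 9 × $51.56 × 1.5 = $696.06
Gross pay = $2,062.40 + $696.06 = $2,758.46
401(k) contribution: $2,758.46 × 0.094 = $259.30
Taxable wages = $2,758.46 − $259.30 = $2,499.16
Federal income tax: $2,499.16 × 0.15 = $374.87
Social Security (OASDI): $2,758.46 × 0.0527 = $145.37
State disability insurance: $2,758.46 × 0.008 = $22.07
AD&D insurance premium: $28.18
Total deductions = $259.30 + $374.87 + $145.37 + $22.07 + $28.18 = $829.79
Net pay = $2,758.46 − $829.79 = $1,928.67

$1,928.67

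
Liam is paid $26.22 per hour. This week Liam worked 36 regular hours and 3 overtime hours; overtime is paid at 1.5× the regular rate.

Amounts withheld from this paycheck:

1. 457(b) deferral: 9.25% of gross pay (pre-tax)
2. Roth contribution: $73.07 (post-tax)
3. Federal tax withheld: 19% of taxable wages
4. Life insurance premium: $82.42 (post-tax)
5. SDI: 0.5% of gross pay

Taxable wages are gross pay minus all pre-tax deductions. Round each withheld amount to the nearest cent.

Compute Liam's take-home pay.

Regular pay: 36 × $26.22 = $943.92
Overtime pay: 3 × $26.22 × 1.5 = $117.99
Gross pay = $943.92 + $117.99 = $1061.91
457(b) deferral: $1061.91 × 0.0925 = $98.23
Taxable wages = $1061.91 − $98.23 = $963.68
Federal tax withheld: $963.68 × 0.19 = $183.10
SDI: $1061.91 × 0.005 = $5.31
Life insurance premium: $82.42
Roth contribution: $73.07
Total deductions = $98.23 + $183.10 + $5.31 + $82.42 + $73.07 = $442.13
Net pay = $1061.91 − $442.13 = $619.78

$619.78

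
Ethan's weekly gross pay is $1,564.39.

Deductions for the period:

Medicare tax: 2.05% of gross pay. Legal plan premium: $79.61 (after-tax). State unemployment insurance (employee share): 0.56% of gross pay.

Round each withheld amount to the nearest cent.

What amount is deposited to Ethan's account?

$1,443.95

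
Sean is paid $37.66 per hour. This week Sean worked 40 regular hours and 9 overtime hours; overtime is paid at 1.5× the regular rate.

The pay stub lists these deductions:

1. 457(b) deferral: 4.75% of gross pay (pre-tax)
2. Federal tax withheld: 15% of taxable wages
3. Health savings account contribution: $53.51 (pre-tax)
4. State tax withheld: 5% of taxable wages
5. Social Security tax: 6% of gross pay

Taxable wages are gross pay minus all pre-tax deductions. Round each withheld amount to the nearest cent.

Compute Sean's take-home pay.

$1,371.59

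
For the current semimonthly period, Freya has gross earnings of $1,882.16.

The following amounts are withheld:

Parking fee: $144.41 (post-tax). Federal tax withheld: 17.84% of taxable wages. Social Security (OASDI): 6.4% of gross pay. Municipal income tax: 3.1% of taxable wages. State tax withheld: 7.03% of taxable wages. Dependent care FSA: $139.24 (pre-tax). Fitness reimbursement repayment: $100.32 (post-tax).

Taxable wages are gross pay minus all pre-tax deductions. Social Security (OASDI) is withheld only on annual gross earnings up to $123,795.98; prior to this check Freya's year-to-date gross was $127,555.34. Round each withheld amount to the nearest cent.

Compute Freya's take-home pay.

Dependent care FSA: $139.24
Taxable wages = $1,882.16 − $139.24 = $1,742.92
Federal tax withheld: $1,742.92 × 0.1784 = $310.94
State tax withheld: $1,742.92 × 0.0703 = $122.53
Municipal income tax: $1,742.92 × 0.031 = $54.03
Social Security (OASDI): annual cap $123,795.98 already reached (YTD $127,555.34), so $0.00
Parking fee: $144.41
Fitness reimbursement repayment: $100.32
Total deductions = $139.24 + $310.94 + $122.53 + $54.03 + $0.00 + $144.41 + $100.32 = $871.47
Net pay = $1,882.16 − $871.47 = $1,010.69

$1,010.69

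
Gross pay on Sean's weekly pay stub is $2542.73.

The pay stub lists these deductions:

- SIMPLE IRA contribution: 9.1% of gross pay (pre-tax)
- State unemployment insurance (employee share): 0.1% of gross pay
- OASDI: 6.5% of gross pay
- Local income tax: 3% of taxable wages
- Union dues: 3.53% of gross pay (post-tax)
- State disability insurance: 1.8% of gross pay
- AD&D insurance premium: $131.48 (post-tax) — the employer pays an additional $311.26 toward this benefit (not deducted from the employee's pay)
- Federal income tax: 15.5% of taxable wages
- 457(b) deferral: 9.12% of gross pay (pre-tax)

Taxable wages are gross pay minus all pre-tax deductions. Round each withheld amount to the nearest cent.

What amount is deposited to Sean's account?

$1259.92

SIMPLE IRA contribution: $2542.73 × 0.091 = $231.39
457(b) deferral: $2542.73 × 0.0912 = $231.90
Pre-tax total = $231.39 + $231.90 = $463.29
Taxable wages = $2542.73 − $463.29 = $2079.44
Local income tax: $2079.44 × 0.03 = $62.38
Federal income tax: $2079.44 × 0.155 = $322.31
State disability insurance: $2542.73 × 0.018 = $45.77
OASDI: $2542.73 × 0.065 = $165.28
State unemployment insurance (employee share): $2542.73 × 0.001 = $2.54
Union dues: $2542.73 × 0.0353 = $89.76
AD&D insurance premium: $131.48
(Employer's $311.26 toward AD&D insurance premium is not withheld from the employee.)
Total deductions = $231.39 + $231.90 + $62.38 + $322.31 + $45.77 + $165.28 + $2.54 + $89.76 + $131.48 = $1282.81
Net pay = $2542.73 − $1282.81 = $1259.92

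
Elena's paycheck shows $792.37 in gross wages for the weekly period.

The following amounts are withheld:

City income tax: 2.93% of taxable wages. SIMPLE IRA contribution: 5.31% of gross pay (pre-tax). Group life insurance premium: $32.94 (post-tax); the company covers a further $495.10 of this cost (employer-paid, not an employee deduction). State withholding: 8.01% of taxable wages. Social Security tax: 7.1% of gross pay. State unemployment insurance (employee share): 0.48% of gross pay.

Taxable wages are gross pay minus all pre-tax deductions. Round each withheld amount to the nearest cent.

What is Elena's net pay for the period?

SIMPLE IRA contribution: $792.37 × 0.0531 = $42.07
Taxable wages = $792.37 − $42.07 = $750.30
City income tax: $750.30 × 0.0293 = $21.98
State withholding: $750.30 × 0.0801 = $60.10
State unemployment insurance (employee share): $792.37 × 0.0048 = $3.80
Social Security tax: $792.37 × 0.071 = $56.26
Group life insurance premium: $32.94
(Employer's $495.10 toward group life insurance premium is not withheld from the employee.)
Total deductions = $42.07 + $21.98 + $60.10 + $3.80 + $56.26 + $32.94 = $217.15
Net pay = $792.37 − $217.15 = $575.22

$575.22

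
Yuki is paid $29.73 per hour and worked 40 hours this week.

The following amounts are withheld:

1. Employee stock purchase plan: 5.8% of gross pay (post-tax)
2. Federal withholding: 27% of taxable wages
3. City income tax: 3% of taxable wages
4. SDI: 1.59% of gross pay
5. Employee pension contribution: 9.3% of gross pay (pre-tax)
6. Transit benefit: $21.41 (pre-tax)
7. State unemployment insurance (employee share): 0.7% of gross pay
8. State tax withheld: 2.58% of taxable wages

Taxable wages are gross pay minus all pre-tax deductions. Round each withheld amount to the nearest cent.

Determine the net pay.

Gross pay: 40 × $29.73 = $1189.20
Transit benefit: $21.41
Employee pension contribution: $1189.20 × 0.093 = $110.60
Pre-tax total = $21.41 + $110.60 = $132.01
Taxable wages = $1189.20 − $132.01 = $1057.19
Federal withholding: $1057.19 × 0.27 = $285.44
City income tax: $1057.19 × 0.03 = $31.72
State tax withheld: $1057.19 × 0.0258 = $27.28
SDI: $1189.20 × 0.0159 = $18.91
State unemployment insurance (employee share): $1189.20 × 0.007 = $8.32
Employee stock purchase plan: $1189.20 × 0.058 = $68.97
Total deductions = $21.41 + $110.60 + $285.44 + $31.72 + $27.28 + $18.91 + $8.32 + $68.97 = $572.65
Net pay = $1189.20 − $572.65 = $616.55

$616.55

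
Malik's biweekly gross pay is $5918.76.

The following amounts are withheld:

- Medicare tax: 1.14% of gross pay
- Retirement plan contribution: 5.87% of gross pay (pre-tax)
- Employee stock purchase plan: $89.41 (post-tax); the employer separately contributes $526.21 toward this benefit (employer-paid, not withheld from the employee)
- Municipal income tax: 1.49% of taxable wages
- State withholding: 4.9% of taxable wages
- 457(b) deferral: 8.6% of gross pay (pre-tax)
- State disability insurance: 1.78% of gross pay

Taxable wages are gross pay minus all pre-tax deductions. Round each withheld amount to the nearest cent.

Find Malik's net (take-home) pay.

Retirement plan contribution: $5918.76 × 0.0587 = $347.43
457(b) deferral: $5918.76 × 0.086 = $509.01
Pre-tax total = $347.43 + $509.01 = $856.44
Taxable wages = $5918.76 − $856.44 = $5062.32
State withholding: $5062.32 × 0.049 = $248.05
Municipal income tax: $5062.32 × 0.0149 = $75.43
State disability insurance: $5918.76 × 0.0178 = $105.35
Medicare tax: $5918.76 × 0.0114 = $67.47
Employee stock purchase plan: $89.41
(Employer's $526.21 toward employee stock purchase plan is not withheld from the employee.)
Total deductions = $347.43 + $509.01 + $248.05 + $75.43 + $105.35 + $67.47 + $89.41 = $1442.15
Net pay = $5918.76 − $1442.15 = $4476.61

$4476.61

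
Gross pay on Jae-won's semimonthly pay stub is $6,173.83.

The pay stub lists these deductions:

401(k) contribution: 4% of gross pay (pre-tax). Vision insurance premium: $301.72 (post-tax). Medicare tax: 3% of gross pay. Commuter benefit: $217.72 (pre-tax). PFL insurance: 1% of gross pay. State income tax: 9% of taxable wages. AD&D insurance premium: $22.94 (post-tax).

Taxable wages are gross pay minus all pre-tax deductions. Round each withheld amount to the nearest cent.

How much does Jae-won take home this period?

Commuter benefit: $217.72
401(k) contribution: $6,173.83 × 0.04 = $246.95
Pre-tax total = $217.72 + $246.95 = $464.67
Taxable wages = $6,173.83 − $464.67 = $5,709.16
State income tax: $5,709.16 × 0.09 = $513.82
Medicare tax: $6,173.83 × 0.03 = $185.21
PFL insurance: $6,173.83 × 0.01 = $61.74
Vision insurance premium: $301.72
AD&D insurance premium: $22.94
Total deductions = $217.72 + $246.95 + $513.82 + $185.21 + $61.74 + $301.72 + $22.94 = $1,550.10
Net pay = $6,173.83 − $1,550.10 = $4,623.73

$4,623.73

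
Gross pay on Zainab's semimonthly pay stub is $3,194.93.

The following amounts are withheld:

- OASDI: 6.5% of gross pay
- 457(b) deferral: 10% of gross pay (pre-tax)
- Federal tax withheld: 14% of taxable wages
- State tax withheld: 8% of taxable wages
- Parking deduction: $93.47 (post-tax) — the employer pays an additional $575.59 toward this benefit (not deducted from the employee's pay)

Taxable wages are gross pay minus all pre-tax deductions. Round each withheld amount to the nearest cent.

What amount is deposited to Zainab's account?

457(b) deferral: $3,194.93 × 0.1 = $319.49
Taxable wages = $3,194.93 − $319.49 = $2,875.44
Federal tax withheld: $2,875.44 × 0.14 = $402.56
State tax withheld: $2,875.44 × 0.08 = $230.04
OASDI: $3,194.93 × 0.065 = $207.67
Parking deduction: $93.47
(Employer's $575.59 toward parking deduction is not withheld from the employee.)
Total deductions = $319.49 + $402.56 + $230.04 + $207.67 + $93.47 = $1,253.23
Net pay = $3,194.93 − $1,253.23 = $1,941.70

$1,941.70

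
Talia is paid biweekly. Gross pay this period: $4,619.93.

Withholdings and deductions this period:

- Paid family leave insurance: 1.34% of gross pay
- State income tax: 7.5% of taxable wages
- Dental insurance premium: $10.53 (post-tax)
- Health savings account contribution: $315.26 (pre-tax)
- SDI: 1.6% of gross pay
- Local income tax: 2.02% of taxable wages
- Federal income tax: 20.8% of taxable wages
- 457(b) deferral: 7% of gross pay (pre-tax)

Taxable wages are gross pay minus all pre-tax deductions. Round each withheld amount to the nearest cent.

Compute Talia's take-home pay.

$2,627.79

Health savings account contribution: $315.26
457(b) deferral: $4,619.93 × 0.07 = $323.40
Pre-tax total = $315.26 + $323.40 = $638.66
Taxable wages = $4,619.93 − $638.66 = $3,981.27
State income tax: $3,981.27 × 0.075 = $298.60
Federal income tax: $3,981.27 × 0.208 = $828.10
Local income tax: $3,981.27 × 0.0202 = $80.42
Paid family leave insurance: $4,619.93 × 0.0134 = $61.91
SDI: $4,619.93 × 0.016 = $73.92
Dental insurance premium: $10.53
Total deductions = $315.26 + $323.40 + $298.60 + $828.10 + $80.42 + $61.91 + $73.92 + $10.53 = $1,992.14
Net pay = $4,619.93 − $1,992.14 = $2,627.79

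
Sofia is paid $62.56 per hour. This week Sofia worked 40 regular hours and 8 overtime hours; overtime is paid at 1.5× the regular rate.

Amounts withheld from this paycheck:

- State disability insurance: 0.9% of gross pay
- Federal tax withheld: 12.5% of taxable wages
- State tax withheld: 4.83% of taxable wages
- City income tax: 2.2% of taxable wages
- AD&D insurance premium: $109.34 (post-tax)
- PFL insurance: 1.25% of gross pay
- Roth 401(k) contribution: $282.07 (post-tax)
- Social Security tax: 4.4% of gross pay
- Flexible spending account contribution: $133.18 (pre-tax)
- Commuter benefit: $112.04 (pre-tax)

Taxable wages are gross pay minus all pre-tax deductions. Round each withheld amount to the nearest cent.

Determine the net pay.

$1,815.97

Regular pay: 40 × $62.56 = $2,502.40
Overtime pay: 8 × $62.56 × 1.5 = $750.72
Gross pay = $2,502.40 + $750.72 = $3,253.12
Commuter benefit: $112.04
Flexible spending account contribution: $133.18
Pre-tax total = $112.04 + $133.18 = $245.22
Taxable wages = $3,253.12 − $245.22 = $3,007.90
State tax withheld: $3,007.90 × 0.0483 = $145.28
City income tax: $3,007.90 × 0.022 = $66.17
Federal tax withheld: $3,007.90 × 0.125 = $375.99
State disability insurance: $3,253.12 × 0.009 = $29.28
Social Security tax: $3,253.12 × 0.044 = $143.14
PFL insurance: $3,253.12 × 0.0125 = $40.66
AD&D insurance premium: $109.34
Roth 401(k) contribution: $282.07
Total deductions = $112.04 + $133.18 + $145.28 + $66.17 + $375.99 + $29.28 + $143.14 + $40.66 + $109.34 + $282.07 = $1,437.15
Net pay = $3,253.12 − $1,437.15 = $1,815.97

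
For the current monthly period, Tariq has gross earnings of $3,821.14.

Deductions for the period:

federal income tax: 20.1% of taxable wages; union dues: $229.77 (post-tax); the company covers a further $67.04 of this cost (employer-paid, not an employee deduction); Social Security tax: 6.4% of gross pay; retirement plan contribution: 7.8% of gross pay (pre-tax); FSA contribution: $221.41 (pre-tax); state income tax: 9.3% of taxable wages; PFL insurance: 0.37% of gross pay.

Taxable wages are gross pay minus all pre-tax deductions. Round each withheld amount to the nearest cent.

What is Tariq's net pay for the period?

$1,842.52

FSA contribution: $221.41
Retirement plan contribution: $3,821.14 × 0.078 = $298.05
Pre-tax total = $221.41 + $298.05 = $519.46
Taxable wages = $3,821.14 − $519.46 = $3,301.68
Federal income tax: $3,301.68 × 0.201 = $663.64
State income tax: $3,301.68 × 0.093 = $307.06
Social Security tax: $3,821.14 × 0.064 = $244.55
PFL insurance: $3,821.14 × 0.0037 = $14.14
Union dues: $229.77
(Employer's $67.04 toward union dues is not withheld from the employee.)
Total deductions = $221.41 + $298.05 + $663.64 + $307.06 + $244.55 + $14.14 + $229.77 = $1,978.62
Net pay = $3,821.14 − $1,978.62 = $1,842.52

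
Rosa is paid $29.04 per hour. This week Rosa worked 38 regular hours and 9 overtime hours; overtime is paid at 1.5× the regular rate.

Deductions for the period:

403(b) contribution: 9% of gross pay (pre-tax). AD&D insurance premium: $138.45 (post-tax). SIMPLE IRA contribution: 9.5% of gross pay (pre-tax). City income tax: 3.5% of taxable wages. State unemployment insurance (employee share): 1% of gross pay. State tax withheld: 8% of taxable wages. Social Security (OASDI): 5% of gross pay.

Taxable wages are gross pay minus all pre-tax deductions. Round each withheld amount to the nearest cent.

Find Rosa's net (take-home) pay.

$850.52

Regular pay: 38 × $29.04 = $1,103.52
Overtime pay: 9 × $29.04 × 1.5 = $392.04
Gross pay = $1,103.52 + $392.04 = $1,495.56
SIMPLE IRA contribution: $1,495.56 × 0.095 = $142.08
403(b) contribution: $1,495.56 × 0.09 = $134.60
Pre-tax total = $142.08 + $134.60 = $276.68
Taxable wages = $1,495.56 − $276.68 = $1,218.88
City income tax: $1,218.88 × 0.035 = $42.66
State tax withheld: $1,218.88 × 0.08 = $97.51
State unemployment insurance (employee share): $1,495.56 × 0.01 = $14.96
Social Security (OASDI): $1,495.56 × 0.05 = $74.78
AD&D insurance premium: $138.45
Total deductions = $142.08 + $134.60 + $42.66 + $97.51 + $14.96 + $74.78 + $138.45 = $645.04
Net pay = $1,495.56 − $645.04 = $850.52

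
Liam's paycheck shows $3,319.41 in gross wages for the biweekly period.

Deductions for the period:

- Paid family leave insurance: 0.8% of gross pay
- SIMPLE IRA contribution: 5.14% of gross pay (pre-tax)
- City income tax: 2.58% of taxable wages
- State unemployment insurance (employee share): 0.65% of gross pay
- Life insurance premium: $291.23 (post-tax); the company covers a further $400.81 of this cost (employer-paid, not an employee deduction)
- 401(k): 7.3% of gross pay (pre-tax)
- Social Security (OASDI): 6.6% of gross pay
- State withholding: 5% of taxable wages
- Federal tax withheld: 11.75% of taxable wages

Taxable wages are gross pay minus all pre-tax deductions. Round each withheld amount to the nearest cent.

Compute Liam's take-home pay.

$1,786.20

401(k): $3,319.41 × 0.073 = $242.32
SIMPLE IRA contribution: $3,319.41 × 0.0514 = $170.62
Pre-tax total = $242.32 + $170.62 = $412.94
Taxable wages = $3,319.41 − $412.94 = $2,906.47
City income tax: $2,906.47 × 0.0258 = $74.99
Federal tax withheld: $2,906.47 × 0.1175 = $341.51
State withholding: $2,906.47 × 0.05 = $145.32
Social Security (OASDI): $3,319.41 × 0.066 = $219.08
State unemployment insurance (employee share): $3,319.41 × 0.0065 = $21.58
Paid family leave insurance: $3,319.41 × 0.008 = $26.56
Life insurance premium: $291.23
(Employer's $400.81 toward life insurance premium is not withheld from the employee.)
Total deductions = $242.32 + $170.62 + $74.99 + $341.51 + $145.32 + $219.08 + $21.58 + $26.56 + $291.23 = $1,533.21
Net pay = $3,319.41 − $1,533.21 = $1,786.20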